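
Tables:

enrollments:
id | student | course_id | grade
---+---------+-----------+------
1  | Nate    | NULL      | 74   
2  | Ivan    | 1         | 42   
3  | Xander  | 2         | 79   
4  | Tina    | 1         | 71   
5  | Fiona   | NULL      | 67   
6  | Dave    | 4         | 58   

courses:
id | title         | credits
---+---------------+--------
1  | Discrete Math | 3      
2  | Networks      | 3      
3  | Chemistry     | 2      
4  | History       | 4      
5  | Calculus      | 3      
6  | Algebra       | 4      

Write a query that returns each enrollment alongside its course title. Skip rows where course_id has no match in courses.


INNER JOIN keeps only enrollments rows whose course_id matches an id in courses. Walk through each enrollment:
  - enrollment 1 (Nate): course_id=NULL, no match -> dropped
  - enrollment 2 (Ivan): course_id=1 -> matches Discrete Math
  - enrollment 3 (Xander): course_id=2 -> matches Networks
  - enrollment 4 (Tina): course_id=1 -> matches Discrete Math
  - enrollment 5 (Fiona): course_id=NULL, no match -> dropped
  - enrollment 6 (Dave): course_id=4 -> matches History
So 2 of 6 rows are dropped.

SQL:
SELECT a.student, b.title AS course
FROM enrollments a
INNER JOIN courses b ON a.course_id = b.id

Result:
student | course       
--------+--------------
Ivan    | Discrete Math
Xander  | Networks     
Tina    | Discrete Math
Dave    | History      


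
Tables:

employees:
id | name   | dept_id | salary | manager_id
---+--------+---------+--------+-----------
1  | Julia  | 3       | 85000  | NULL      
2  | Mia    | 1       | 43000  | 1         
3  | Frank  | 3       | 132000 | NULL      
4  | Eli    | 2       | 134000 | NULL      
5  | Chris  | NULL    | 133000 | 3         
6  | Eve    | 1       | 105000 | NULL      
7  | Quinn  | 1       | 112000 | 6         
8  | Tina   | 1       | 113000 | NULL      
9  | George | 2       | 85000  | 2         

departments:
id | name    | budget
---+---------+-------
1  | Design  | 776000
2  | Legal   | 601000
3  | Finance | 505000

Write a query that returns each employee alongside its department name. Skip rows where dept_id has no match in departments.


INNER JOIN keeps only employees rows whose dept_id matches an id in departments. Walk through each employee:
  - employee 1 (Julia): dept_id=3 -> matches Finance
  - employee 2 (Mia): dept_id=1 -> matches Design
  - employee 3 (Frank): dept_id=3 -> matches Finance
  - employee 4 (Eli): dept_id=2 -> matches Legal
  - employee 5 (Chris): dept_id=NULL, no match -> dropped
  - employee 6 (Eve): dept_id=1 -> matches Design
  - employee 7 (Quinn): dept_id=1 -> matches Design
  - employee 8 (Tina): dept_id=1 -> matches Design
  - employee 9 (George): dept_id=2 -> matches Legal
So 1 of 9 rows is dropped.

SQL:
SELECT a.name, b.name AS department
FROM employees a
INNER JOIN departments b ON a.dept_id = b.id

Result:
name   | department
-------+-----------
Julia  | Finance   
Mia    | Design    
Frank  | Finance   
Eli    | Legal     
Eve    | Design    
Quinn  | Design    
Tina   | Design    
George | Legal     


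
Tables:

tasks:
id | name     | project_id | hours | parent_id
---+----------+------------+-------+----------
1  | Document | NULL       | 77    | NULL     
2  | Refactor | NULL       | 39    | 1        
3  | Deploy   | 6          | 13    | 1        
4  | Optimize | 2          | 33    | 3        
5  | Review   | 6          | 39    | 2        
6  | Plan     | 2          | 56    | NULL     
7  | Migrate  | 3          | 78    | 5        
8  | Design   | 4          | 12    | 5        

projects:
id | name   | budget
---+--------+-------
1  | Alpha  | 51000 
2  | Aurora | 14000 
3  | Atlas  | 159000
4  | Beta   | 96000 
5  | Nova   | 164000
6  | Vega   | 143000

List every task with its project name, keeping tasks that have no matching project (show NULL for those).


LEFT JOIN keeps every row from tasks (the left table); where project_id has no match in projects, the project columns become NULL. Walk through each task:
  - task 1 (Document): project_id=NULL, no match -> kept with NULL
  - task 2 (Refactor): project_id=NULL, no match -> kept with NULL
  - task 3 (Deploy): project_id=6 -> matches Vega
  - task 4 (Optimize): project_id=2 -> matches Aurora
  - task 5 (Review): project_id=6 -> matches Vega
  - task 6 (Plan): project_id=2 -> matches Aurora
  - task 7 (Migrate): project_id=3 -> matches Atlas
  - task 8 (Design): project_id=4 -> matches Beta
All 8 rows appear; 2 have NULL project.

SQL:
SELECT a.name, b.name AS project
FROM tasks a
LEFT JOIN projects b ON a.project_id = b.id

Result:
name     | project
---------+--------
Document | NULL   
Refactor | NULL   
Deploy   | Vega   
Optimize | Aurora 
Review   | Vega   
Plan     | Aurora 
Migrate  | Atlas  
Design   | Beta   


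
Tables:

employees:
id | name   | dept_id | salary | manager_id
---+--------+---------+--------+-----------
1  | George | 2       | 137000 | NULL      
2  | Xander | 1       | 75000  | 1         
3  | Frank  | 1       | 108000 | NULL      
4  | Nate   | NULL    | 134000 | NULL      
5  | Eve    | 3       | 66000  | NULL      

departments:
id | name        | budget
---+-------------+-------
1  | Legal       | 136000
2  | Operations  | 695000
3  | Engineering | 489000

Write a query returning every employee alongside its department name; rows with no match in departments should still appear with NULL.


LEFT JOIN keeps every row from employees (the left table); where dept_id has no match in departments, the department columns become NULL. Walk through each employee:
  - employee 1 (George): dept_id=2 -> matches Operations
  - employee 2 (Xander): dept_id=1 -> matches Legal
  - employee 3 (Frank): dept_id=1 -> matches Legal
  - employee 4 (Nate): dept_id=NULL, no match -> kept with NULL
  - employee 5 (Eve): dept_id=3 -> matches Engineering
All 5 rows appear; 1 has NULL department.

SQL:
SELECT a.name, b.name AS department
FROM employees a
LEFT JOIN departments b ON a.dept_id = b.id

Result:
name   | department 
-------+------------
George | Operations 
Xander | Legal      
Frank  | Legal      
Nate   | NULL       
Eve    | Engineering


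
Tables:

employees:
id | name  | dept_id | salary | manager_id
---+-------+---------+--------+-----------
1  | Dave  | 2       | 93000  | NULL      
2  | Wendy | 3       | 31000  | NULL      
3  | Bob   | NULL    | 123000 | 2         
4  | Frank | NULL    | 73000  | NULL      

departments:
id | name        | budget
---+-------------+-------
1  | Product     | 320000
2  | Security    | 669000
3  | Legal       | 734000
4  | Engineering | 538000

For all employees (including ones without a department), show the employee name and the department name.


LEFT JOIN keeps every row from employees (the left table); where dept_id has no match in departments, the department columns become NULL. Walk through each employee:
  - employee 1 (Dave): dept_id=2 -> matches Security
  - employee 2 (Wendy): dept_id=3 -> matches Legal
  - employee 3 (Bob): dept_id=NULL, no match -> kept with NULL
  - employee 4 (Frank): dept_id=NULL, no match -> kept with NULL
All 4 rows appear; 2 have NULL department.

SQL:
SELECT a.name, b.name AS department
FROM employees a
LEFT JOIN departments b ON a.dept_id = b.id

Result:
name  | department
------+-----------
Dave  | Security  
Wendy | Legal     
Bob   | NULL      
Frank | NULL      


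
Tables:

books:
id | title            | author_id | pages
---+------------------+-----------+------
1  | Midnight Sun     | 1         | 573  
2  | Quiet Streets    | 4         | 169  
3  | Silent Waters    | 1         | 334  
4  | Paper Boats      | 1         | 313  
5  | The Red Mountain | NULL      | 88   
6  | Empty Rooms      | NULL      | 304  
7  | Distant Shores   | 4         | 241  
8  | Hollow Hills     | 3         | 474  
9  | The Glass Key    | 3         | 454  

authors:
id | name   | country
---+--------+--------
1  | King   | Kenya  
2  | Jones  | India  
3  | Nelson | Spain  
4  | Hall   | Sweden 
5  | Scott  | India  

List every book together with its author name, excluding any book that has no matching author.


INNER JOIN keeps only books rows whose author_id matches an id in authors. Walk through each book:
  - book 1 (Midnight Sun): author_id=1 -> matches King
  - book 2 (Quiet Streets): author_id=4 -> matches Hall
  - book 3 (Silent Waters): author_id=1 -> matches King
  - book 4 (Paper Boats): author_id=1 -> matches King
  - book 5 (The Red Mountain): author_id=NULL, no match -> dropped
  - book 6 (Empty Rooms): author_id=NULL, no match -> dropped
  - book 7 (Distant Shores): author_id=4 -> matches Hall
  - book 8 (Hollow Hills): author_id=3 -> matches Nelson
  - book 9 (The Glass Key): author_id=3 -> matches Nelson
So 2 of 9 rows are dropped.

SQL:
SELECT a.title, b.name AS author
FROM books a
INNER JOIN authors b ON a.author_id = b.id

Result:
title          | author
---------------+-------
Midnight Sun   | King  
Quiet Streets  | Hall  
Silent Waters  | King  
Paper Boats    | King  
Distant Shores | Hall  
Hollow Hills   | Nelson
The Glass Key  | Nelson


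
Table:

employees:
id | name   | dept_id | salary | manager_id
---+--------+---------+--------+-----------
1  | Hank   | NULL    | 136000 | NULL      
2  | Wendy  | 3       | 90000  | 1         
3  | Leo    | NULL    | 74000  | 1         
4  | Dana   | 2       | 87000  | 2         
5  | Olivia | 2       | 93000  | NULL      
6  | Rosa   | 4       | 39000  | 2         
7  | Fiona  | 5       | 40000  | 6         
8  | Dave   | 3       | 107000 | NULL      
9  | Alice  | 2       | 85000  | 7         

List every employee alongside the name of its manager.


This is a self-join: employees is joined to a second copy of itself, matching each row's manager_id to another row's id. Use LEFT JOIN so rows with manager_id=NULL are kept.
  - employee 1 (Hank): manager_id=NULL -> NULL
  - employee 2 (Wendy): manager_id=1 -> Hank
  - employee 3 (Leo): manager_id=1 -> Hank
  - employee 4 (Dana): manager_id=2 -> Wendy
  - employee 5 (Olivia): manager_id=NULL -> NULL
  - employee 6 (Rosa): manager_id=2 -> Wendy
  - employee 7 (Fiona): manager_id=6 -> Rosa
  - employee 8 (Dave): manager_id=NULL -> NULL
  - employee 9 (Alice): manager_id=7 -> Fiona

SQL:
SELECT a.name AS item, b.name AS manager
FROM employees a
LEFT JOIN employees b ON a.manager_id = b.id

Result:
item   | manager
-------+--------
Hank   | NULL   
Wendy  | Hank   
Leo    | Hank   
Dana   | Wendy  
Olivia | NULL   
Rosa   | Wendy  
Fiona  | Rosa   
Dave   | NULL   
Alice  | Fiona  


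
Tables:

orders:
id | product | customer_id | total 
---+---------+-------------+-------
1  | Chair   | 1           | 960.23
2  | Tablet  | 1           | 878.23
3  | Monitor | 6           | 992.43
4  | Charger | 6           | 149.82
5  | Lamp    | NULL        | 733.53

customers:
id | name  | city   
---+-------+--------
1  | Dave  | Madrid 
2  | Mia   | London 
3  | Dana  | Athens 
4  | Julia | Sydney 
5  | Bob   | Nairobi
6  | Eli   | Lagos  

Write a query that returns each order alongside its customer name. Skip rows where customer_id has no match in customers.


INNER JOIN keeps only orders rows whose customer_id matches an id in customers. Walk through each order:
  - order 1 (Chair): customer_id=1 -> matches Dave
  - order 2 (Tablet): customer_id=1 -> matches Dave
  - order 3 (Monitor): customer_id=6 -> matches Eli
  - order 4 (Charger): customer_id=6 -> matches Eli
  - order 5 (Lamp): customer_id=NULL, no match -> dropped
So 1 of 5 rows is dropped.

SQL:
SELECT a.product, b.name AS customer
FROM orders a
INNER JOIN customers b ON a.customer_id = b.id

Result:
product | customer
--------+---------
Chair   | Dave    
Tablet  | Dave    
Monitor | Eli     
Charger | Eli     


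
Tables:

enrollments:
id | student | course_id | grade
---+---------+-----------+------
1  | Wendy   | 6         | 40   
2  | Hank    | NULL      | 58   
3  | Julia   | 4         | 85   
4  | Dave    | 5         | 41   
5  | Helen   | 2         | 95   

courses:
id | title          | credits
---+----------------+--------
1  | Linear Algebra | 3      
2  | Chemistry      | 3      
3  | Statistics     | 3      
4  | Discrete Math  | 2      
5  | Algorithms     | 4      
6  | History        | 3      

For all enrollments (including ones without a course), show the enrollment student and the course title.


LEFT JOIN keeps every row from enrollments (the left table); where course_id has no match in courses, the course columns become NULL. Walk through each enrollment:
  - enrollment 1 (Wendy): course_id=6 -> matches History
  - enrollment 2 (Hank): course_id=NULL, no match -> kept with NULL
  - enrollment 3 (Julia): course_id=4 -> matches Discrete Math
  - enrollment 4 (Dave): course_id=5 -> matches Algorithms
  - enrollment 5 (Helen): course_id=2 -> matches Chemistry
All 5 rows appear; 1 has NULL course.

SQL:
SELECT a.student, b.title AS course
FROM enrollments a
LEFT JOIN courses b ON a.course_id = b.id

Result:
student | course       
--------+--------------
Wendy   | History      
Hank    | NULL         
Julia   | Discrete Math
Dave    | Algorithms   
Helen   | Chemistry    


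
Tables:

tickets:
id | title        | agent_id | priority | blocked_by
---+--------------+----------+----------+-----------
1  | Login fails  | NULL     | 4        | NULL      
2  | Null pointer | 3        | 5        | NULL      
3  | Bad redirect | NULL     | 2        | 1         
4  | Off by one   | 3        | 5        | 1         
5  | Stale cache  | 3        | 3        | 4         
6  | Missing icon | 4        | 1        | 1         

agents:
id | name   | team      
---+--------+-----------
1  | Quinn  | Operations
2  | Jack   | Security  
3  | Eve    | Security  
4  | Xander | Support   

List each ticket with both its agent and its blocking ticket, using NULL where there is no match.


Two LEFT JOINs from the same base table tickets: one to agents via agent_id, one to tickets itself via blocked_by. Both are LEFT so every ticket is preserved.
Match against agents:
  - ticket 1 (Login fails): agent_id=NULL, no match -> kept with NULL
  - ticket 2 (Null pointer): agent_id=3 -> matches Eve
  - ticket 3 (Bad redirect): agent_id=NULL, no match -> kept with NULL
  - ticket 4 (Off by one): agent_id=3 -> matches Eve
  - ticket 5 (Stale cache): agent_id=3 -> matches Eve
  - ticket 6 (Missing icon): agent_id=4 -> matches Xander
Match against tickets (self):
  - ticket 1 (Login fails): blocked_by=NULL -> NULL
  - ticket 2 (Null pointer): blocked_by=NULL -> NULL
  - ticket 3 (Bad redirect): blocked_by=1 -> Login fails
  - ticket 4 (Off by one): blocked_by=1 -> Login fails
  - ticket 5 (Stale cache): blocked_by=4 -> Off by one
  - ticket 6 (Missing icon): blocked_by=1 -> Login fails

SQL:
SELECT a.title, b.name AS agent, c.title AS blocked_by
FROM tickets a
LEFT JOIN agents b ON a.agent_id = b.id
LEFT JOIN tickets c ON a.blocked_by = c.id

Result:
title        | agent  | blocked_by 
-------------+--------+------------
Login fails  | NULL   | NULL       
Null pointer | Eve    | NULL       
Bad redirect | NULL   | Login fails
Off by one   | Eve    | Login fails
Stale cache  | Eve    | Off by one 
Missing icon | Xander | Login fails


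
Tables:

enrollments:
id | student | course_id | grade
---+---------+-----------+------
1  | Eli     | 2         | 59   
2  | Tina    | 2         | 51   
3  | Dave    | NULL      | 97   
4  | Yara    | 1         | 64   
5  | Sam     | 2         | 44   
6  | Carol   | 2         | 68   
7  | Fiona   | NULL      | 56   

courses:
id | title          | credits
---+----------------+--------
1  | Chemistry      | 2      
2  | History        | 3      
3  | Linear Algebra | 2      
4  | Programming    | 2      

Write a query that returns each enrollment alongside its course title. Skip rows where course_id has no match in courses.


INNER JOIN keeps only enrollments rows whose course_id matches an id in courses. Walk through each enrollment:
  - enrollment 1 (Eli): course_id=2 -> matches History
  - enrollment 2 (Tina): course_id=2 -> matches History
  - enrollment 3 (Dave): course_id=NULL, no match -> dropped
  - enrollment 4 (Yara): course_id=1 -> matches Chemistry
  - enrollment 5 (Sam): course_id=2 -> matches History
  - enrollment 6 (Carol): course_id=2 -> matches History
  - enrollment 7 (Fiona): course_id=NULL, no match -> dropped
So 2 of 7 rows are dropped.

SQL:
SELECT a.student, b.title AS course
FROM enrollments a
INNER JOIN courses b ON a.course_id = b.id

Result:
student | course   
--------+----------
Eli     | History  
Tina    | History  
Yara    | Chemistry
Sam     | History  
Carol   | History  


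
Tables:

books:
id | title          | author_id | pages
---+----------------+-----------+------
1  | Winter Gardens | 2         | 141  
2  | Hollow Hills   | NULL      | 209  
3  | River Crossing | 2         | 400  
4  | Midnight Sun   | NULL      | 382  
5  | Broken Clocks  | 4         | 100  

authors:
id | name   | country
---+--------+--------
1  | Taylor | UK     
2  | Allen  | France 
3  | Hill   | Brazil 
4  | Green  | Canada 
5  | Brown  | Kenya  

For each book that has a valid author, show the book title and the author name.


INNER JOIN keeps only books rows whose author_id matches an id in authors. Walk through each book:
  - book 1 (Winter Gardens): author_id=2 -> matches Allen
  - book 2 (Hollow Hills): author_id=NULL, no match -> dropped
  - book 3 (River Crossing): author_id=2 -> matches Allen
  - book 4 (Midnight Sun): author_id=NULL, no match -> dropped
  - book 5 (Broken Clocks): author_id=4 -> matches Green
So 2 of 5 rows are dropped.

SQL:
SELECT a.title, b.name AS author
FROM books a
INNER JOIN authors b ON a.author_id = b.id

Result:
title          | author
---------------+-------
Winter Gardens | Allen 
River Crossing | Allen 
Broken Clocks  | Green 


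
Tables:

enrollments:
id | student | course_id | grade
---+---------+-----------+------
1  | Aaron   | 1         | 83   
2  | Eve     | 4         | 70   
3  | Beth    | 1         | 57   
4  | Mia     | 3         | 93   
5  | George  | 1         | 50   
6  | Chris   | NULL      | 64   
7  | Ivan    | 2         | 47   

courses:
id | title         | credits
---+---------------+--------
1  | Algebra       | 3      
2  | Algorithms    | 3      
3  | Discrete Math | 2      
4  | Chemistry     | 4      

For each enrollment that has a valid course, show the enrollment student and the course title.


INNER JOIN keeps only enrollments rows whose course_id matches an id in courses. Walk through each enrollment:
  - enrollment 1 (Aaron): course_id=1 -> matches Algebra
  - enrollment 2 (Eve): course_id=4 -> matches Chemistry
  - enrollment 3 (Beth): course_id=1 -> matches Algebra
  - enrollment 4 (Mia): course_id=3 -> matches Discrete Math
  - enrollment 5 (George): course_id=1 -> matches Algebra
  - enrollment 6 (Chris): course_id=NULL, no match -> dropped
  - enrollment 7 (Ivan): course_id=2 -> matches Algorithms
So 1 of 7 rows is dropped.

SQL:
SELECT a.student, b.title AS course
FROM enrollments a
INNER JOIN courses b ON a.course_id = b.id

Result:
student | course       
--------+--------------
Aaron   | Algebra      
Eve     | Chemistry    
Beth    | Algebra      
Mia     | Discrete Math
George  | Algebra      
Ivan    | Algorithms   


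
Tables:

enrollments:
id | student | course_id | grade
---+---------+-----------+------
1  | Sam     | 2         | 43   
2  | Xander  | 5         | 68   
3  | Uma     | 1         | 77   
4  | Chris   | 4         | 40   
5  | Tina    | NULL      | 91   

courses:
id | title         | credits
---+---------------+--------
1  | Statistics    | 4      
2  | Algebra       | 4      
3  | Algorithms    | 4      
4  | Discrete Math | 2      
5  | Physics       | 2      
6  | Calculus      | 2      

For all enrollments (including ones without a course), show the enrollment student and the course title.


LEFT JOIN keeps every row from enrollments (the left table); where course_id has no match in courses, the course columns become NULL. Walk through each enrollment:
  - enrollment 1 (Sam): course_id=2 -> matches Algebra
  - enrollment 2 (Xander): course_id=5 -> matches Physics
  - enrollment 3 (Uma): course_id=1 -> matches Statistics
  - enrollment 4 (Chris): course_id=4 -> matches Discrete Math
  - enrollment 5 (Tina): course_id=NULL, no match -> kept with NULL
All 5 rows appear; 1 has NULL course.

SQL:
SELECT a.student, b.title AS course
FROM enrollments a
LEFT JOIN courses b ON a.course_id = b.id

Result:
student | course       
--------+--------------
Sam     | Algebra      
Xander  | Physics      
Uma     | Statistics   
Chris   | Discrete Math
Tina    | NULL         


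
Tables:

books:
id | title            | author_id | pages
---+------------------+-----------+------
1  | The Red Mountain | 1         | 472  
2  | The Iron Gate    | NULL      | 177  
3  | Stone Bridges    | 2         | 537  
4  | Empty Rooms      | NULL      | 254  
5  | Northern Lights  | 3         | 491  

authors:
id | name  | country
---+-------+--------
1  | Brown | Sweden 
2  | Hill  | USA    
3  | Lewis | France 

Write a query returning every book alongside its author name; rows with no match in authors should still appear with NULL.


LEFT JOIN keeps every row from books (the left table); where author_id has no match in authors, the author columns become NULL. Walk through each book:
  - book 1 (The Red Mountain): author_id=1 -> matches Brown
  - book 2 (The Iron Gate): author_id=NULL, no match -> kept with NULL
  - book 3 (Stone Bridges): author_id=2 -> matches Hill
  - book 4 (Empty Rooms): author_id=NULL, no match -> kept with NULL
  - book 5 (Northern Lights): author_id=3 -> matches Lewis
All 5 rows appear; 2 have NULL author.

SQL:
SELECT a.title, b.name AS author
FROM books a
LEFT JOIN authors b ON a.author_id = b.id

Result:
title            | author
-----------------+-------
The Red Mountain | Brown 
The Iron Gate    | NULL  
Stone Bridges    | Hill  
Empty Rooms      | NULL  
Northern Lights  | Lewis 


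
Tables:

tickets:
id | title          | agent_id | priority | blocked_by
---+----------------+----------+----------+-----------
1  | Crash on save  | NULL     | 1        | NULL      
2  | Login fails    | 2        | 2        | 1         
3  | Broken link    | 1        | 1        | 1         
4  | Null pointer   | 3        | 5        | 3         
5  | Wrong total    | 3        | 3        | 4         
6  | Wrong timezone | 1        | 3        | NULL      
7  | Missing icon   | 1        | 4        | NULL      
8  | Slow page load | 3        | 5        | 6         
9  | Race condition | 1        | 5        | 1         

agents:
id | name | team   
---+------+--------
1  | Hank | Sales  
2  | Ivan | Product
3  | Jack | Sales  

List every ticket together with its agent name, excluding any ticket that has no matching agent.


INNER JOIN keeps only tickets rows whose agent_id matches an id in agents. Walk through each ticket:
  - ticket 1 (Crash on save): agent_id=NULL, no match -> dropped
  - ticket 2 (Login fails): agent_id=2 -> matches Ivan
  - ticket 3 (Broken link): agent_id=1 -> matches Hank
  - ticket 4 (Null pointer): agent_id=3 -> matches Jack
  - ticket 5 (Wrong total): agent_id=3 -> matches Jack
  - ticket 6 (Wrong timezone): agent_id=1 -> matches Hank
  - ticket 7 (Missing icon): agent_id=1 -> matches Hank
  - ticket 8 (Slow page load): agent_id=3 -> matches Jack
  - ticket 9 (Race condition): agent_id=1 -> matches Hank
So 1 of 9 rows is dropped.

SQL:
SELECT a.title, b.name AS agent
FROM tickets a
INNER JOIN agents b ON a.agent_id = b.id

Result:
title          | agent
---------------+------
Login fails    | Ivan 
Broken link    | Hank 
Null pointer   | Jack 
Wrong total    | Jack 
Wrong timezone | Hank 
Missing icon   | Hank 
Slow page load | Jack 
Race condition | Hank 


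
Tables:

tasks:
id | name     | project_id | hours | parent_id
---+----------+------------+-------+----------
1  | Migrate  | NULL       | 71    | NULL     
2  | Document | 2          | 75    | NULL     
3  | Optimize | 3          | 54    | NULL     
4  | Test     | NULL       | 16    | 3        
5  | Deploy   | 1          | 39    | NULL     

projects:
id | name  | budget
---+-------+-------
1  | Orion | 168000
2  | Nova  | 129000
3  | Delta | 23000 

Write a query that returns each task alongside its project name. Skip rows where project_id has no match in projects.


INNER JOIN keeps only tasks rows whose project_id matches an id in projects. Walk through each task:
  - task 1 (Migrate): project_id=NULL, no match -> dropped
  - task 2 (Document): project_id=2 -> matches Nova
  - task 3 (Optimize): project_id=3 -> matches Delta
  - task 4 (Test): project_id=NULL, no match -> dropped
  - task 5 (Deploy): project_id=1 -> matches Orion
So 2 of 5 rows are dropped.

SQL:
SELECT a.name, b.name AS project
FROM tasks a
INNER JOIN projects b ON a.project_id = b.id

Result:
name     | project
---------+--------
Document | Nova   
Optimize | Delta  
Deploy   | Orion  


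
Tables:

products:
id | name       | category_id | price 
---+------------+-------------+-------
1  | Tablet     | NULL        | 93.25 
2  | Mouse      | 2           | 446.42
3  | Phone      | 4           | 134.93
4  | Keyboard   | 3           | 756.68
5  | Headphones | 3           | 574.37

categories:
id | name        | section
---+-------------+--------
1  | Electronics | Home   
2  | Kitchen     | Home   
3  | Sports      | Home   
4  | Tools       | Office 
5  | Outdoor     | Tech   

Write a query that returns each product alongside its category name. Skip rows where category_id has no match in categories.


INNER JOIN keeps only products rows whose category_id matches an id in categories. Walk through each product:
  - product 1 (Tablet): category_id=NULL, no match -> dropped
  - product 2 (Mouse): category_id=2 -> matches Kitchen
  - product 3 (Phone): category_id=4 -> matches Tools
  - product 4 (Keyboard): category_id=3 -> matches Sports
  - product 5 (Headphones): category_id=3 -> matches Sports
So 1 of 5 rows is dropped.

SQL:
SELECT a.name, b.name AS category
FROM products a
INNER JOIN categories b ON a.category_id = b.id

Result:
name       | category
-----------+---------
Mouse      | Kitchen 
Phone      | Tools   
Keyboard   | Sports  
Headphones | Sports  


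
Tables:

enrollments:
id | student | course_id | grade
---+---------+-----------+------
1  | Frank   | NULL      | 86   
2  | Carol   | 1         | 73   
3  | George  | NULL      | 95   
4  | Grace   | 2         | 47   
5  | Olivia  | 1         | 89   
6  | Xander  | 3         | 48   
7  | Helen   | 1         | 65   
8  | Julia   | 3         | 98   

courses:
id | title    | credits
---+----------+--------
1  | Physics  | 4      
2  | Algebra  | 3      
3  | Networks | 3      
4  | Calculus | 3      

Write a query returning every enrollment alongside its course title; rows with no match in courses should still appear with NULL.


LEFT JOIN keeps every row from enrollments (the left table); where course_id has no match in courses, the course columns become NULL. Walk through each enrollment:
  - enrollment 1 (Frank): course_id=NULL, no match -> kept with NULL
  - enrollment 2 (Carol): course_id=1 -> matches Physics
  - enrollment 3 (George): course_id=NULL, no match -> kept with NULL
  - enrollment 4 (Grace): course_id=2 -> matches Algebra
  - enrollment 5 (Olivia): course_id=1 -> matches Physics
  - enrollment 6 (Xander): course_id=3 -> matches Networks
  - enrollment 7 (Helen): course_id=1 -> matches Physics
  - enrollment 8 (Julia): course_id=3 -> matches Networks
All 8 rows appear; 2 have NULL course.

SQL:
SELECT a.student, b.title AS course
FROM enrollments a
LEFT JOIN courses b ON a.course_id = b.id

Result:
student | course  
--------+---------
Frank   | NULL    
Carol   | Physics 
George  | NULL    
Grace   | Algebra 
Olivia  | Physics 
Xander  | Networks
Helen   | Physics 
Julia   | Networks


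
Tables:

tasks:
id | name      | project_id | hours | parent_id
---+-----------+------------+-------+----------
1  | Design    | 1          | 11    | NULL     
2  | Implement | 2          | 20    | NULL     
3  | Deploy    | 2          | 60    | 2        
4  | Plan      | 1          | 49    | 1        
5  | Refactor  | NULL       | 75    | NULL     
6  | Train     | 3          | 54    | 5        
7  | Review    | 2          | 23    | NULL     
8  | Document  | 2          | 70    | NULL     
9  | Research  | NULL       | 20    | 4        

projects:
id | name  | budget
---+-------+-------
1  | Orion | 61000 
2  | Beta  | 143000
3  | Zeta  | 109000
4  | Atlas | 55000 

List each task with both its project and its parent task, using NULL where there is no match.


Two LEFT JOINs from the same base table tasks: one to projects via project_id, one to tasks itself via parent_id. Both are LEFT so every task is preserved.
Match against projects:
  - task 1 (Design): project_id=1 -> matches Orion
  - task 2 (Implement): project_id=2 -> matches Beta
  - task 3 (Deploy): project_id=2 -> matches Beta
  - task 4 (Plan): project_id=1 -> matches Orion
  - task 5 (Refactor): project_id=NULL, no match -> kept with NULL
  - task 6 (Train): project_id=3 -> matches Zeta
  - task 7 (Review): project_id=2 -> matches Beta
  - task 8 (Document): project_id=2 -> matches Beta
  - task 9 (Research): project_id=NULL, no match -> kept with NULL
Match against tasks (self):
  - task 1 (Design): parent_id=NULL -> NULL
  - task 2 (Implement): parent_id=NULL -> NULL
  - task 3 (Deploy): parent_id=2 -> Implement
  - task 4 (Plan): parent_id=1 -> Design
  - task 5 (Refactor): parent_id=NULL -> NULL
  - task 6 (Train): parent_id=5 -> Refactor
  - task 7 (Review): parent_id=NULL -> NULL
  - task 8 (Document): parent_id=NULL -> NULL
  - task 9 (Research): parent_id=4 -> Plan

SQL:
SELECT a.name, b.name AS project, c.name AS parent
FROM tasks a
LEFT JOIN projects b ON a.project_id = b.id
LEFT JOIN tasks c ON a.parent_id = c.id

Result:
name      | project | parent   
----------+---------+----------
Design    | Orion   | NULL     
Implement | Beta    | NULL     
Deploy    | Beta    | Implement
Plan      | Orion   | Design   
Refactor  | NULL    | NULL     
Train     | Zeta    | Refactor 
Review    | Beta    | NULL     
Document  | Beta    | NULL     
Research  | NULL    | Plan     


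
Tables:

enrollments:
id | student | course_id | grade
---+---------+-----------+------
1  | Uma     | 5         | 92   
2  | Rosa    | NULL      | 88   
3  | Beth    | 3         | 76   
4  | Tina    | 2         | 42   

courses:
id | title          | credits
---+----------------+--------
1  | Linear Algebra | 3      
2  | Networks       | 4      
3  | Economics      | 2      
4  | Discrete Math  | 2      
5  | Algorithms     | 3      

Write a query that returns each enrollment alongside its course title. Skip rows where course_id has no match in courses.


INNER JOIN keeps only enrollments rows whose course_id matches an id in courses. Walk through each enrollment:
  - enrollment 1 (Uma): course_id=5 -> matches Algorithms
  - enrollment 2 (Rosa): course_id=NULL, no match -> dropped
  - enrollment 3 (Beth): course_id=3 -> matches Economics
  - enrollment 4 (Tina): course_id=2 -> matches Networks
So 1 of 4 rows is dropped.

SQL:
SELECT a.student, b.title AS course
FROM enrollments a
INNER JOIN courses b ON a.course_id = b.id

Result:
student | course    
--------+-----------
Uma     | Algorithms
Beth    | Economics 
Tina    | Networks  


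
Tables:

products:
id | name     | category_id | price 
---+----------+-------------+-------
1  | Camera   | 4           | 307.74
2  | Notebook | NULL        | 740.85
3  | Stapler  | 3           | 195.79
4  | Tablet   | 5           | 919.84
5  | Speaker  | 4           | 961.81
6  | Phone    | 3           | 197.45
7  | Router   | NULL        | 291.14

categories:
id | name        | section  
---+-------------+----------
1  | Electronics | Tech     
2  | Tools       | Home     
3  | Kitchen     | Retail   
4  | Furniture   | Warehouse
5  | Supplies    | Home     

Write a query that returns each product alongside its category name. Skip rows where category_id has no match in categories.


INNER JOIN keeps only products rows whose category_id matches an id in categories. Walk through each product:
  - product 1 (Camera): category_id=4 -> matches Furniture
  - product 2 (Notebook): category_id=NULL, no match -> dropped
  - product 3 (Stapler): category_id=3 -> matches Kitchen
  - product 4 (Tablet): category_id=5 -> matches Supplies
  - product 5 (Speaker): category_id=4 -> matches Furniture
  - product 6 (Phone): category_id=3 -> matches Kitchen
  - product 7 (Router): category_id=NULL, no match -> dropped
So 2 of 7 rows are dropped.

SQL:
SELECT a.name, b.name AS category
FROM products a
INNER JOIN categories b ON a.category_id = b.id

Result:
name    | category 
--------+----------
Camera  | Furniture
Stapler | Kitchen  
Tablet  | Supplies 
Speaker | Furniture
Phone   | Kitchen  


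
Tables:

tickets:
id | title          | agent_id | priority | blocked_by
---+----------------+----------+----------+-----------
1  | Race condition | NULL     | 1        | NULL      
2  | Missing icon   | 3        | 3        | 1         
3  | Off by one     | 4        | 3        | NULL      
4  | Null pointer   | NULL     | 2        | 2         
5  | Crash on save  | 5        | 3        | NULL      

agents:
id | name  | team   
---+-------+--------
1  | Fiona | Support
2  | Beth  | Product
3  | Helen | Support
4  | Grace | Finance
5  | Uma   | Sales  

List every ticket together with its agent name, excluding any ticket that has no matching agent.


INNER JOIN keeps only tickets rows whose agent_id matches an id in agents. Walk through each ticket:
  - ticket 1 (Race condition): agent_id=NULL, no match -> dropped
  - ticket 2 (Missing icon): agent_id=3 -> matches Helen
  - ticket 3 (Off by one): agent_id=4 -> matches Grace
  - ticket 4 (Null pointer): agent_id=NULL, no match -> dropped
  - ticket 5 (Crash on save): agent_id=5 -> matches Uma
So 2 of 5 rows are dropped.

SQL:
SELECT a.title, b.name AS agent
FROM tickets a
INNER JOIN agents b ON a.agent_id = b.id

Result:
title         | agent
--------------+------
Missing icon  | Helen
Off by one    | Grace
Crash on save | Uma  


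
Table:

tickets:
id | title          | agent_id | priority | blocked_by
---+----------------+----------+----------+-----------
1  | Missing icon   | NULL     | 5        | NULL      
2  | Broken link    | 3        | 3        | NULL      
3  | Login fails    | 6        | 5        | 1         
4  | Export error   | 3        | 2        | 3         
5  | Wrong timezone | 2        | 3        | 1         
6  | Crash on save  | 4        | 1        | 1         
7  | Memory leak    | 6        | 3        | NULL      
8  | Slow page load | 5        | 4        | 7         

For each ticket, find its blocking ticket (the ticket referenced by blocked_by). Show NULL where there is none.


This is a self-join: tickets is joined to a second copy of itself, matching each row's blocked_by to another row's id. Use LEFT JOIN so rows with blocked_by=NULL are kept.
  - ticket 1 (Missing icon): blocked_by=NULL -> NULL
  - ticket 2 (Broken link): blocked_by=NULL -> NULL
  - ticket 3 (Login fails): blocked_by=1 -> Missing icon
  - ticket 4 (Export error): blocked_by=3 -> Login fails
  - ticket 5 (Wrong timezone): blocked_by=1 -> Missing icon
  - ticket 6 (Crash on save): blocked_by=1 -> Missing icon
  - ticket 7 (Memory leak): blocked_by=NULL -> NULL
  - ticket 8 (Slow page load): blocked_by=7 -> Memory leak

SQL:
SELECT a.title AS item, b.title AS blocked_by
FROM tickets a
LEFT JOIN tickets b ON a.blocked_by = b.id

Result:
item           | blocked_by  
---------------+-------------
Missing icon   | NULL        
Broken link    | NULL        
Login fails    | Missing icon
Export error   | Login fails 
Wrong timezone | Missing icon
Crash on save  | Missing icon
Memory leak    | NULL        
Slow page load | Memory leak 


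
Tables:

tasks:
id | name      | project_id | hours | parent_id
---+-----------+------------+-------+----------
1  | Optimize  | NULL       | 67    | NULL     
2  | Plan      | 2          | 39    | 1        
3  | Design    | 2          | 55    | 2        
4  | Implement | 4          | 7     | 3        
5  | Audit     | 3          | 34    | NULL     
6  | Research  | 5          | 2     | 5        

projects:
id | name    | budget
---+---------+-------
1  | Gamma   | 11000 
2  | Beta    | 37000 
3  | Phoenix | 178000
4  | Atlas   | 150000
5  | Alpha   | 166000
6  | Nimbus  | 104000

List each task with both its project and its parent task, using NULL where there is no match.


Two LEFT JOINs from the same base table tasks: one to projects via project_id, one to tasks itself via parent_id. Both are LEFT so every task is preserved.
Match against projects:
  - task 1 (Optimize): project_id=NULL, no match -> kept with NULL
  - task 2 (Plan): project_id=2 -> matches Beta
  - task 3 (Design): project_id=2 -> matches Beta
  - task 4 (Implement): project_id=4 -> matches Atlas
  - task 5 (Audit): project_id=3 -> matches Phoenix
  - task 6 (Research): project_id=5 -> matches Alpha
Match against tasks (self):
  - task 1 (Optimize): parent_id=NULL -> NULL
  - task 2 (Plan): parent_id=1 -> Optimize
  - task 3 (Design): parent_id=2 -> Plan
  - task 4 (Implement): parent_id=3 -> Design
  - task 5 (Audit): parent_id=NULL -> NULL
  - task 6 (Research): parent_id=5 -> Audit

SQL:
SELECT a.name, b.name AS project, c.name AS parent
FROM tasks a
LEFT JOIN projects b ON a.project_id = b.id
LEFT JOIN tasks c ON a.parent_id = c.id

Result:
name      | project | parent  
----------+---------+---------
Optimize  | NULL    | NULL    
Plan      | Beta    | Optimize
Design    | Beta    | Plan    
Implement | Atlas   | Design  
Audit     | Phoenix | NULL    
Research  | Alpha   | Audit   


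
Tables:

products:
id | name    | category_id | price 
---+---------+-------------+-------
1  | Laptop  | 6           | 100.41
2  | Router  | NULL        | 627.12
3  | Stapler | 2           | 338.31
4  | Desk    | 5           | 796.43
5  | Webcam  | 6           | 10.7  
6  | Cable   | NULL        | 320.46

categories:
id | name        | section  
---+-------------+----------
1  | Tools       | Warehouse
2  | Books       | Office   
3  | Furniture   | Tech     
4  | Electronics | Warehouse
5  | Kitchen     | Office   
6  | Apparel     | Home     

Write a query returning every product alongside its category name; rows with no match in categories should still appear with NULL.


LEFT JOIN keeps every row from products (the left table); where category_id has no match in categories, the category columns become NULL. Walk through each product:
  - product 1 (Laptop): category_id=6 -> matches Apparel
  - product 2 (Router): category_id=NULL, no match -> kept with NULL
  - product 3 (Stapler): category_id=2 -> matches Books
  - product 4 (Desk): category_id=5 -> matches Kitchen
  - product 5 (Webcam): category_id=6 -> matches Apparel
  - product 6 (Cable): category_id=NULL, no match -> kept with NULL
All 6 rows appear; 2 have NULL category.

SQL:
SELECT a.name, b.name AS category
FROM products a
LEFT JOIN categories b ON a.category_id = b.id

Result:
name    | category
--------+---------
Laptop  | Apparel 
Router  | NULL    
Stapler | Books   
Desk    | Kitchen 
Webcam  | Apparel 
Cable   | NULL    


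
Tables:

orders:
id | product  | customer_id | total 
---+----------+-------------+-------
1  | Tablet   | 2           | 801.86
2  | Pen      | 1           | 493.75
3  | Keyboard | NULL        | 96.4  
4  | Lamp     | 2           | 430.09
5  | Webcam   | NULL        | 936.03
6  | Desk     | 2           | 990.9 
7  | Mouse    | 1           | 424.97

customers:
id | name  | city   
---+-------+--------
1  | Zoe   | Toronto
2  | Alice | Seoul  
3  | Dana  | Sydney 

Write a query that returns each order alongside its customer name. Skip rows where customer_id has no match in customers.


INNER JOIN keeps only orders rows whose customer_id matches an id in customers. Walk through each order:
  - order 1 (Tablet): customer_id=2 -> matches Alice
  - order 2 (Pen): customer_id=1 -> matches Zoe
  - order 3 (Keyboard): customer_id=NULL, no match -> dropped
  - order 4 (Lamp): customer_id=2 -> matches Alice
  - order 5 (Webcam): customer_id=NULL, no match -> dropped
  - order 6 (Desk): customer_id=2 -> matches Alice
  - order 7 (Mouse): customer_id=1 -> matches Zoe
So 2 of 7 rows are dropped.

SQL:
SELECT a.product, b.name AS customer
FROM orders a
INNER JOIN customers b ON a.customer_id = b.id

Result:
product | customer
--------+---------
Tablet  | Alice   
Pen     | Zoe     
Lamp    | Alice   
Desk    | Alice   
Mouse   | Zoe     
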